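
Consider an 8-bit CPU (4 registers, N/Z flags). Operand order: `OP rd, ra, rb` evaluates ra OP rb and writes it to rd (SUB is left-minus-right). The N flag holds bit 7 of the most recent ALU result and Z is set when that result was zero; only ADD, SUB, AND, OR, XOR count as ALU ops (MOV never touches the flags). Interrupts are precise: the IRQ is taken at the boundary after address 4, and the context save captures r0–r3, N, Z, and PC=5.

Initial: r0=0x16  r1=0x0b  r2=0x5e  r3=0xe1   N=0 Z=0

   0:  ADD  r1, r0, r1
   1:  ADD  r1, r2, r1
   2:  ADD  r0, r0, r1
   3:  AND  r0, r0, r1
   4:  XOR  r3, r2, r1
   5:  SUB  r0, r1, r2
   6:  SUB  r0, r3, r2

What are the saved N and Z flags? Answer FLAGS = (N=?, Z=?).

FLAGS = (N=0, Z=0)

after  0: r0=0x16 r1=0x21 r2=0x5e r3=0xe1  N=0 Z=0
after  1: r0=0x16 r1=0x7f r2=0x5e r3=0xe1  N=0 Z=0
after  2: r0=0x95 r1=0x7f r2=0x5e r3=0xe1  N=1 Z=0
after  3: r0=0x15 r1=0x7f r2=0x5e r3=0xe1  N=0 Z=0
after  4: r0=0x15 r1=0x7f r2=0x5e r3=0x21  N=0 Z=0
-- IRQ taken; context saved, return-PC = 5 --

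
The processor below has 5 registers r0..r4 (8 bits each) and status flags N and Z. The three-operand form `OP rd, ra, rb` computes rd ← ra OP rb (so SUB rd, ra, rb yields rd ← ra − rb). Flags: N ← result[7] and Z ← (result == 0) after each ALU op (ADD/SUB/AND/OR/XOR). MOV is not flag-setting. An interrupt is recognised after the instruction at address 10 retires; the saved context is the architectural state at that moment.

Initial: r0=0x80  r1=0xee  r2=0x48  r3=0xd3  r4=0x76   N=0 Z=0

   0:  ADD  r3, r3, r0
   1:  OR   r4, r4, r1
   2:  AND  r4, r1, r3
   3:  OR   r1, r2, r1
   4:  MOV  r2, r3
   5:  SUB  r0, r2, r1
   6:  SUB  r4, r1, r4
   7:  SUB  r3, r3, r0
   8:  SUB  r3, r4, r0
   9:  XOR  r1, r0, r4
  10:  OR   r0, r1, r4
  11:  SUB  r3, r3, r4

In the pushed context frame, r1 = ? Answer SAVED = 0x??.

SAVED = 0xc9

after  0: r0=0x80 r1=0xee r2=0x48 r3=0x53 r4=0x76  N=0 Z=0
after  1: r0=0x80 r1=0xee r2=0x48 r3=0x53 r4=0xfe  N=1 Z=0
after  2: r0=0x80 r1=0xee r2=0x48 r3=0x53 r4=0x42  N=0 Z=0
after  3: r0=0x80 r1=0xee r2=0x48 r3=0x53 r4=0x42  N=1 Z=0
after  4: r0=0x80 r1=0xee r2=0x53 r3=0x53 r4=0x42  N=1 Z=0
after  5: r0=0x65 r1=0xee r2=0x53 r3=0x53 r4=0x42  N=0 Z=0
after  6: r0=0x65 r1=0xee r2=0x53 r3=0x53 r4=0xac  N=1 Z=0
after  7: r0=0x65 r1=0xee r2=0x53 r3=0xee r4=0xac  N=1 Z=0
after  8: r0=0x65 r1=0xee r2=0x53 r3=0x47 r4=0xac  N=0 Z=0
after  9: r0=0x65 r1=0xc9 r2=0x53 r3=0x47 r4=0xac  N=1 Z=0
after 10: r0=0xed r1=0xc9 r2=0x53 r3=0x47 r4=0xac  N=1 Z=0
-- IRQ taken; context saved, return-PC = 11 --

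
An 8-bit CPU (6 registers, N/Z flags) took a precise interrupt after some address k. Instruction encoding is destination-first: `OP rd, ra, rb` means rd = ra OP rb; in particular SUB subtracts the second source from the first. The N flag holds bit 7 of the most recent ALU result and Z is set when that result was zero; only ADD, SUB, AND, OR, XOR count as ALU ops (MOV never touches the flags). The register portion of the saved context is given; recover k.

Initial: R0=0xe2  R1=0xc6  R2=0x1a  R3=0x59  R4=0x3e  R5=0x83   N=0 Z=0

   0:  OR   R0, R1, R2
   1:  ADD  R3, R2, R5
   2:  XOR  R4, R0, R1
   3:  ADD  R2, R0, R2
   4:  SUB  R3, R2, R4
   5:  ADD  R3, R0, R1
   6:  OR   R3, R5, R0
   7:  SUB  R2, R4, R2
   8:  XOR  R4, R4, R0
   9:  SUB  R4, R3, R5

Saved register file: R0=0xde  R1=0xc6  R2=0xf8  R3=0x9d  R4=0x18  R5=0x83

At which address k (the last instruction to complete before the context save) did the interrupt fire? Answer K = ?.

K = 3

after  0: R0=0xde R1=0xc6 R2=0x1a R3=0x59 R4=0x3e R5=0x83  N=1 Z=0
after  1: R0=0xde R1=0xc6 R2=0x1a R3=0x9d R4=0x3e R5=0x83  N=1 Z=0
after  2: R0=0xde R1=0xc6 R2=0x1a R3=0x9d R4=0x18 R5=0x83  N=0 Z=0
after  3: R0=0xde R1=0xc6 R2=0xf8 R3=0x9d R4=0x18 R5=0x83  N=1 Z=0
-- IRQ taken; context saved, return-PC = 4 --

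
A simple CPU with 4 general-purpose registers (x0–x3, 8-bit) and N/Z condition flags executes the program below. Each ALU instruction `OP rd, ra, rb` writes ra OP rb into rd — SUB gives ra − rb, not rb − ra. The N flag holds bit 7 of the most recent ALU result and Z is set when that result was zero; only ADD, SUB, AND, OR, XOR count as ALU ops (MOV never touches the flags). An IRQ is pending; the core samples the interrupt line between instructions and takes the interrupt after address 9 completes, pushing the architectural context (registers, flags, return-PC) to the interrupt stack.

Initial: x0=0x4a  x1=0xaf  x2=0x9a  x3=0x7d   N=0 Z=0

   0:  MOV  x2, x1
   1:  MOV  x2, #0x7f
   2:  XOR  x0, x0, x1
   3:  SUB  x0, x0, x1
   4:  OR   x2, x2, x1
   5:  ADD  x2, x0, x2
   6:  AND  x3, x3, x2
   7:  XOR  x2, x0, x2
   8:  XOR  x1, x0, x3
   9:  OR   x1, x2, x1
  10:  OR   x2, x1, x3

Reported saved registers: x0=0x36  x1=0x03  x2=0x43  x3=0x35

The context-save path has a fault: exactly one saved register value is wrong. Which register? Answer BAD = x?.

after  0: x0=0x4a x1=0xaf x2=0xaf x3=0x7d  N=0 Z=0
after  1: x0=0x4a x1=0xaf x2=0x7f x3=0x7d  N=0 Z=0
after  2: x0=0xe5 x1=0xaf x2=0x7f x3=0x7d  N=1 Z=0
after  3: x0=0x36 x1=0xaf x2=0x7f x3=0x7d  N=0 Z=0
after  4: x0=0x36 x1=0xaf x2=0xff x3=0x7d  N=1 Z=0
after  5: x0=0x36 x1=0xaf x2=0x35 x3=0x7d  N=0 Z=0
after  6: x0=0x36 x1=0xaf x2=0x35 x3=0x35  N=0 Z=0
after  7: x0=0x36 x1=0xaf x2=0x03 x3=0x35  N=0 Z=0
after  8: x0=0x36 x1=0x03 x2=0x03 x3=0x35  N=0 Z=0
after  9: x0=0x36 x1=0x03 x2=0x03 x3=0x35  N=0 Z=0
-- IRQ taken; context saved, return-PC = 10 --
mismatch: x2: reported 0x43 vs actual 0x03

BAD = x2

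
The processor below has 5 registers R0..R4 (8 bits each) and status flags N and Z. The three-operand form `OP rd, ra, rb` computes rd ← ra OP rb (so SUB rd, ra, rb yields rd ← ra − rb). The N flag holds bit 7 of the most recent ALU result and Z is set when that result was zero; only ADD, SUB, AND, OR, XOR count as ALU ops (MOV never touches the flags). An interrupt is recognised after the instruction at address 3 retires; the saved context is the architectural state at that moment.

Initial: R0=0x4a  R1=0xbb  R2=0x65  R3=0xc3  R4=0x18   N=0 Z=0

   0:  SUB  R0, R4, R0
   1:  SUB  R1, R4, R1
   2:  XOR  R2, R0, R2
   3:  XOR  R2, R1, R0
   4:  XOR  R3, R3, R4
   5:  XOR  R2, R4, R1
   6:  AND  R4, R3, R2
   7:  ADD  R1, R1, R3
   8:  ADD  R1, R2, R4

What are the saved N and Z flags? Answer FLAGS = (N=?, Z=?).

after  0: R0=0xce R1=0xbb R2=0x65 R3=0xc3 R4=0x18  N=1 Z=0
after  1: R0=0xce R1=0x5d R2=0x65 R3=0xc3 R4=0x18  N=0 Z=0
after  2: R0=0xce R1=0x5d R2=0xab R3=0xc3 R4=0x18  N=1 Z=0
after  3: R0=0xce R1=0x5d R2=0x93 R3=0xc3 R4=0x18  N=1 Z=0
-- IRQ taken; context saved, return-PC = 4 --

FLAGS = (N=1, Z=0)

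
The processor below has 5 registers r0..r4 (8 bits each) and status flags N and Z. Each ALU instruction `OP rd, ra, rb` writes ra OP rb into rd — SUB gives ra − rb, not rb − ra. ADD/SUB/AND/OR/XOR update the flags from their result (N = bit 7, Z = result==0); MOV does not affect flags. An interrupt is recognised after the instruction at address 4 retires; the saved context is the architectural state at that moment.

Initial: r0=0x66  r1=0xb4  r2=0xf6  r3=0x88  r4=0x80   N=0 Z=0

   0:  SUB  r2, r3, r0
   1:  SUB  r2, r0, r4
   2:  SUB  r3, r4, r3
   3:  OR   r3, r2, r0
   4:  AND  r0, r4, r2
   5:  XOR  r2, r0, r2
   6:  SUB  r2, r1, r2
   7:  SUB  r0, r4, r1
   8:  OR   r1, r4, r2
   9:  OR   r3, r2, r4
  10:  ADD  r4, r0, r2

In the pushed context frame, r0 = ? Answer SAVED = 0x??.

SAVED = 0x80

after  0: r0=0x66 r1=0xb4 r2=0x22 r3=0x88 r4=0x80  N=0 Z=0
after  1: r0=0x66 r1=0xb4 r2=0xe6 r3=0x88 r4=0x80  N=1 Z=0
after  2: r0=0x66 r1=0xb4 r2=0xe6 r3=0xf8 r4=0x80  N=1 Z=0
after  3: r0=0x66 r1=0xb4 r2=0xe6 r3=0xe6 r4=0x80  N=1 Z=0
after  4: r0=0x80 r1=0xb4 r2=0xe6 r3=0xe6 r4=0x80  N=1 Z=0
-- IRQ taken; context saved, return-PC = 5 --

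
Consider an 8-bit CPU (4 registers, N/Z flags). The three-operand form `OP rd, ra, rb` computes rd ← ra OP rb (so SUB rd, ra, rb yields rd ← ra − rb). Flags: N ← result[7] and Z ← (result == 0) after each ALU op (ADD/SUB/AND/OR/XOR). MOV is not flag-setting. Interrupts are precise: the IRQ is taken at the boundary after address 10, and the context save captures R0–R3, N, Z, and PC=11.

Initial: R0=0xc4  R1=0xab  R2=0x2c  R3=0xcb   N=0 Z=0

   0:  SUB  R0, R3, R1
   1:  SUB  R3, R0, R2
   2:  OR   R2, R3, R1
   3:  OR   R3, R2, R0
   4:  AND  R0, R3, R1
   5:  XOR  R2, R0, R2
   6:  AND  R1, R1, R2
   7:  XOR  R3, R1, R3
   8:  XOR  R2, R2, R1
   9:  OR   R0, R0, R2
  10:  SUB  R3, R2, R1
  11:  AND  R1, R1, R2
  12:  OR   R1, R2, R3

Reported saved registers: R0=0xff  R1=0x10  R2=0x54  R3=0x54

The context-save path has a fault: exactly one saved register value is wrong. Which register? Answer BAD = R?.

BAD = R1

after  0: R0=0x20 R1=0xab R2=0x2c R3=0xcb  N=0 Z=0
after  1: R0=0x20 R1=0xab R2=0x2c R3=0xf4  N=1 Z=0
after  2: R0=0x20 R1=0xab R2=0xff R3=0xf4  N=1 Z=0
after  3: R0=0x20 R1=0xab R2=0xff R3=0xff  N=1 Z=0
after  4: R0=0xab R1=0xab R2=0xff R3=0xff  N=1 Z=0
after  5: R0=0xab R1=0xab R2=0x54 R3=0xff  N=0 Z=0
after  6: R0=0xab R1=0x00 R2=0x54 R3=0xff  N=0 Z=1
after  7: R0=0xab R1=0x00 R2=0x54 R3=0xff  N=1 Z=0
after  8: R0=0xab R1=0x00 R2=0x54 R3=0xff  N=0 Z=0
after  9: R0=0xff R1=0x00 R2=0x54 R3=0xff  N=1 Z=0
after 10: R0=0xff R1=0x00 R2=0x54 R3=0x54  N=0 Z=0
-- IRQ taken; context saved, return-PC = 11 --
mismatch: R1: reported 0x10 vs actual 0x00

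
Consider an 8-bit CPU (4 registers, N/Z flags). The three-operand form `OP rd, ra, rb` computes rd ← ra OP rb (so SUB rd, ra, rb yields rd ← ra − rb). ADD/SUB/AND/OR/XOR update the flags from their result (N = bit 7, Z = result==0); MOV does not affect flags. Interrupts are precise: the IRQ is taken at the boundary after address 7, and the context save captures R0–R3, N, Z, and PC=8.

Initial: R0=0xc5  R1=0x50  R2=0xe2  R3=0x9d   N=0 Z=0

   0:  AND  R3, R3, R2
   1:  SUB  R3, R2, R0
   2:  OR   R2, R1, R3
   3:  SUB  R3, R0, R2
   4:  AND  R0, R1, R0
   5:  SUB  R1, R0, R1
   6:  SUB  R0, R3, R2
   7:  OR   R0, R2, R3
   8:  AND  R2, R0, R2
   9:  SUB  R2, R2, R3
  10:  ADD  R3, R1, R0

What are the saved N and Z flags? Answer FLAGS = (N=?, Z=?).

after  0: R0=0xc5 R1=0x50 R2=0xe2 R3=0x80  N=1 Z=0
after  1: R0=0xc5 R1=0x50 R2=0xe2 R3=0x1d  N=0 Z=0
after  2: R0=0xc5 R1=0x50 R2=0x5d R3=0x1d  N=0 Z=0
after  3: R0=0xc5 R1=0x50 R2=0x5d R3=0x68  N=0 Z=0
after  4: R0=0x40 R1=0x50 R2=0x5d R3=0x68  N=0 Z=0
after  5: R0=0x40 R1=0xf0 R2=0x5d R3=0x68  N=1 Z=0
after  6: R0=0x0b R1=0xf0 R2=0x5d R3=0x68  N=0 Z=0
after  7: R0=0x7d R1=0xf0 R2=0x5d R3=0x68  N=0 Z=0
-- IRQ taken; context saved, return-PC = 8 --

FLAGS = (N=0, Z=0)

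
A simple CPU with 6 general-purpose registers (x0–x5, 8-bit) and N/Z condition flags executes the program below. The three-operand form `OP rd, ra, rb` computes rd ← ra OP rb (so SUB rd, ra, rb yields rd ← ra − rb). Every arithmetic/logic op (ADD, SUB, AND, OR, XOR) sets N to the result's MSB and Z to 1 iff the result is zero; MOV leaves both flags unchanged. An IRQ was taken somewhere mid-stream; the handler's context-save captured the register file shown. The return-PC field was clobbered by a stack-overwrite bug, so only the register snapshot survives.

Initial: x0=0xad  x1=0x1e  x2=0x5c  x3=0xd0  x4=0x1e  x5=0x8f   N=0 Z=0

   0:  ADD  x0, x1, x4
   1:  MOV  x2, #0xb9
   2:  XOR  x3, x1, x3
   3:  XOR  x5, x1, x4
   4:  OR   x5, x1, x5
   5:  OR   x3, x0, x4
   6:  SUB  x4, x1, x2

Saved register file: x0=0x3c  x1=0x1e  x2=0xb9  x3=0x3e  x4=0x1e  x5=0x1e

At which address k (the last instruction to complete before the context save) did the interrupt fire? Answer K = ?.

after  0: x0=0x3c x1=0x1e x2=0x5c x3=0xd0 x4=0x1e x5=0x8f  N=0 Z=0
after  1: x0=0x3c x1=0x1e x2=0xb9 x3=0xd0 x4=0x1e x5=0x8f  N=0 Z=0
after  2: x0=0x3c x1=0x1e x2=0xb9 x3=0xce x4=0x1e x5=0x8f  N=1 Z=0
after  3: x0=0x3c x1=0x1e x2=0xb9 x3=0xce x4=0x1e x5=0x00  N=0 Z=1
after  4: x0=0x3c x1=0x1e x2=0xb9 x3=0xce x4=0x1e x5=0x1e  N=0 Z=0
after  5: x0=0x3c x1=0x1e x2=0xb9 x3=0x3e x4=0x1e x5=0x1e  N=0 Z=0
-- IRQ taken; context saved, return-PC = 6 --

K = 5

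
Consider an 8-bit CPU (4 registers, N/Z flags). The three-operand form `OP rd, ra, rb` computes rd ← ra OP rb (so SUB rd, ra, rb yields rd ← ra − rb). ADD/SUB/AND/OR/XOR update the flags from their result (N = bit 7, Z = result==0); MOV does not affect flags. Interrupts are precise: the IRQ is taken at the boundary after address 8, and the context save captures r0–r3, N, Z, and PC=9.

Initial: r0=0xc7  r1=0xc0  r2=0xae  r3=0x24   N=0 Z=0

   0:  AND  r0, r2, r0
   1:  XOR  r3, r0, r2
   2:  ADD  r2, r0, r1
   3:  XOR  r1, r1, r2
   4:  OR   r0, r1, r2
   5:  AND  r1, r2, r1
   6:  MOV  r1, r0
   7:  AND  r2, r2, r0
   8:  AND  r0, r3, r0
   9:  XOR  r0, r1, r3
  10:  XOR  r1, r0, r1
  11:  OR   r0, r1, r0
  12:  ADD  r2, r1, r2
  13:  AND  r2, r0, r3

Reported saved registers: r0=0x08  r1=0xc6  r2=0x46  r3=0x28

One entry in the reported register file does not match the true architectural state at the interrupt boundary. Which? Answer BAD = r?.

after  0: r0=0x86 r1=0xc0 r2=0xae r3=0x24  N=1 Z=0
after  1: r0=0x86 r1=0xc0 r2=0xae r3=0x28  N=0 Z=0
after  2: r0=0x86 r1=0xc0 r2=0x46 r3=0x28  N=0 Z=0
after  3: r0=0x86 r1=0x86 r2=0x46 r3=0x28  N=1 Z=0
after  4: r0=0xc6 r1=0x86 r2=0x46 r3=0x28  N=1 Z=0
after  5: r0=0xc6 r1=0x06 r2=0x46 r3=0x28  N=0 Z=0
after  6: r0=0xc6 r1=0xc6 r2=0x46 r3=0x28  N=0 Z=0
after  7: r0=0xc6 r1=0xc6 r2=0x46 r3=0x28  N=0 Z=0
after  8: r0=0x00 r1=0xc6 r2=0x46 r3=0x28  N=0 Z=1
-- IRQ taken; context saved, return-PC = 9 --
mismatch: r0: reported 0x08 vs actual 0x00

BAD = r0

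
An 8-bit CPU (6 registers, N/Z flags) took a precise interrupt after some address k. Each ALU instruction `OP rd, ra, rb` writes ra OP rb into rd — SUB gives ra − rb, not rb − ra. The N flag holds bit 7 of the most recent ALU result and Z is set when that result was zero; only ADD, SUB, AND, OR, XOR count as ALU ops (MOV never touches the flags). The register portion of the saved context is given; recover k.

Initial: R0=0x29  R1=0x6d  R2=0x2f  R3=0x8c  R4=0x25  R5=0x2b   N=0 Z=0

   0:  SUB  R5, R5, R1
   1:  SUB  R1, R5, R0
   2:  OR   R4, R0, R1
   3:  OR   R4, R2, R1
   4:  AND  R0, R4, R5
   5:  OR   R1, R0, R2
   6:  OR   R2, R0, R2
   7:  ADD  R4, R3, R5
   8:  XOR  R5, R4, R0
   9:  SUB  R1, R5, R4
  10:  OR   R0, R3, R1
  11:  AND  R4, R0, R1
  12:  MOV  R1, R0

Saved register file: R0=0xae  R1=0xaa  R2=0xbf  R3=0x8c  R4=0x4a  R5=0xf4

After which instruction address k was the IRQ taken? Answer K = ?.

after  0: R0=0x29 R1=0x6d R2=0x2f R3=0x8c R4=0x25 R5=0xbe  N=1 Z=0
after  1: R0=0x29 R1=0x95 R2=0x2f R3=0x8c R4=0x25 R5=0xbe  N=1 Z=0
after  2: R0=0x29 R1=0x95 R2=0x2f R3=0x8c R4=0xbd R5=0xbe  N=1 Z=0
after  3: R0=0x29 R1=0x95 R2=0x2f R3=0x8c R4=0xbf R5=0xbe  N=1 Z=0
after  4: R0=0xbe R1=0x95 R2=0x2f R3=0x8c R4=0xbf R5=0xbe  N=1 Z=0
after  5: R0=0xbe R1=0xbf R2=0x2f R3=0x8c R4=0xbf R5=0xbe  N=1 Z=0
after  6: R0=0xbe R1=0xbf R2=0xbf R3=0x8c R4=0xbf R5=0xbe  N=1 Z=0
after  7: R0=0xbe R1=0xbf R2=0xbf R3=0x8c R4=0x4a R5=0xbe  N=0 Z=0
after  8: R0=0xbe R1=0xbf R2=0xbf R3=0x8c R4=0x4a R5=0xf4  N=1 Z=0
after  9: R0=0xbe R1=0xaa R2=0xbf R3=0x8c R4=0x4a R5=0xf4  N=1 Z=0
after 10: R0=0xae R1=0xaa R2=0xbf R3=0x8c R4=0x4a R5=0xf4  N=1 Z=0
-- IRQ taken; context saved, return-PC = 11 --

K = 10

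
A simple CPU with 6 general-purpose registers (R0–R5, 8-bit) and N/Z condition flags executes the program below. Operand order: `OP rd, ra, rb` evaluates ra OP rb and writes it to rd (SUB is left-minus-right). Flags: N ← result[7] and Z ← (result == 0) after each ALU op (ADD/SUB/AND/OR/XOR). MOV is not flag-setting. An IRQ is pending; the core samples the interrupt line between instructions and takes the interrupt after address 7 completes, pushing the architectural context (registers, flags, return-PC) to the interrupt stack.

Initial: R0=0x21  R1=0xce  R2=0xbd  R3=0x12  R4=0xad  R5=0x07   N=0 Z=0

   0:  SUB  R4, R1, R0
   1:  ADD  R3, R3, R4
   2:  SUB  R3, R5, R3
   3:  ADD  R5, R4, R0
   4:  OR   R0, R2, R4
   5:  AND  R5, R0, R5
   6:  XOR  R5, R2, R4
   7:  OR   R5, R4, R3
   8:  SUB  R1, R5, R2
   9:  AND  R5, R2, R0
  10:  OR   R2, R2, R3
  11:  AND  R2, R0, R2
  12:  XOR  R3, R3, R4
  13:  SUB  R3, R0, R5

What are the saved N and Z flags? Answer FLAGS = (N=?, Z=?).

after  0: R0=0x21 R1=0xce R2=0xbd R3=0x12 R4=0xad R5=0x07  N=1 Z=0
after  1: R0=0x21 R1=0xce R2=0xbd R3=0xbf R4=0xad R5=0x07  N=1 Z=0
after  2: R0=0x21 R1=0xce R2=0xbd R3=0x48 R4=0xad R5=0x07  N=0 Z=0
after  3: R0=0x21 R1=0xce R2=0xbd R3=0x48 R4=0xad R5=0xce  N=1 Z=0
after  4: R0=0xbd R1=0xce R2=0xbd R3=0x48 R4=0xad R5=0xce  N=1 Z=0
after  5: R0=0xbd R1=0xce R2=0xbd R3=0x48 R4=0xad R5=0x8c  N=1 Z=0
after  6: R0=0xbd R1=0xce R2=0xbd R3=0x48 R4=0xad R5=0x10  N=0 Z=0
after  7: R0=0xbd R1=0xce R2=0xbd R3=0x48 R4=0xad R5=0xed  N=1 Z=0
-- IRQ taken; context saved, return-PC = 8 --

FLAGS = (N=1, Z=0)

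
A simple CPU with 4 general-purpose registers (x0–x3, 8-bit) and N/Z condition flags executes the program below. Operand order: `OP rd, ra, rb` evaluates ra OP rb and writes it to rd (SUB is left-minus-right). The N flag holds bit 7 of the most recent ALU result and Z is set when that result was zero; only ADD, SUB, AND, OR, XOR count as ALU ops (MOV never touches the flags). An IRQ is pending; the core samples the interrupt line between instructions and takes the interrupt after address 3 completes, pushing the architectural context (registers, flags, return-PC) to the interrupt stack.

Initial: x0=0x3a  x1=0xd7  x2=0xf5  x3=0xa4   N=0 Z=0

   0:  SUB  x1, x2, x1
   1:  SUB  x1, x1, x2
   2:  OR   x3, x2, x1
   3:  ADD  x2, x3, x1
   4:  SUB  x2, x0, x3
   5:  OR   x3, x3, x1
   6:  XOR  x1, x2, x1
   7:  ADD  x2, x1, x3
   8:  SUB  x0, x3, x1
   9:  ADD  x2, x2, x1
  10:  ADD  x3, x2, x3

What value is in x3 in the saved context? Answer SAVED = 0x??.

after  0: x0=0x3a x1=0x1e x2=0xf5 x3=0xa4  N=0 Z=0
after  1: x0=0x3a x1=0x29 x2=0xf5 x3=0xa4  N=0 Z=0
after  2: x0=0x3a x1=0x29 x2=0xf5 x3=0xfd  N=1 Z=0
after  3: x0=0x3a x1=0x29 x2=0x26 x3=0xfd  N=0 Z=0
-- IRQ taken; context saved, return-PC = 4 --

SAVED = 0xfd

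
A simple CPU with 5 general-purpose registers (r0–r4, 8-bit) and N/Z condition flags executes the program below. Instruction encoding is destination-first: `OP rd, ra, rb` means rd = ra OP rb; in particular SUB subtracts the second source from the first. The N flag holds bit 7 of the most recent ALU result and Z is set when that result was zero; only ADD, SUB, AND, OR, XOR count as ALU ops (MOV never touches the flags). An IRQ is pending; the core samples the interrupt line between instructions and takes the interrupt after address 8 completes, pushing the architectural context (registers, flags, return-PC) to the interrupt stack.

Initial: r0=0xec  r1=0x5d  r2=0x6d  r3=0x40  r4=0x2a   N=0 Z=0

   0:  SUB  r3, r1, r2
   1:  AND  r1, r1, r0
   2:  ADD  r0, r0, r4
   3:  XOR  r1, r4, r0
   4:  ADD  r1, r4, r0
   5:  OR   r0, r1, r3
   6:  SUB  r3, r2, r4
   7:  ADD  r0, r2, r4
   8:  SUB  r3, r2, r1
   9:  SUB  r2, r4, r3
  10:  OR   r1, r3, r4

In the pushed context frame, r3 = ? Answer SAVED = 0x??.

SAVED = 0x2d

after  0: r0=0xec r1=0x5d r2=0x6d r3=0xf0 r4=0x2a  N=1 Z=0
after  1: r0=0xec r1=0x4c r2=0x6d r3=0xf0 r4=0x2a  N=0 Z=0
after  2: r0=0x16 r1=0x4c r2=0x6d r3=0xf0 r4=0x2a  N=0 Z=0
after  3: r0=0x16 r1=0x3c r2=0x6d r3=0xf0 r4=0x2a  N=0 Z=0
after  4: r0=0x16 r1=0x40 r2=0x6d r3=0xf0 r4=0x2a  N=0 Z=0
after  5: r0=0xf0 r1=0x40 r2=0x6d r3=0xf0 r4=0x2a  N=1 Z=0
after  6: r0=0xf0 r1=0x40 r2=0x6d r3=0x43 r4=0x2a  N=0 Z=0
after  7: r0=0x97 r1=0x40 r2=0x6d r3=0x43 r4=0x2a  N=1 Z=0
after  8: r0=0x97 r1=0x40 r2=0x6d r3=0x2d r4=0x2a  N=0 Z=0
-- IRQ taken; context saved, return-PC = 9 --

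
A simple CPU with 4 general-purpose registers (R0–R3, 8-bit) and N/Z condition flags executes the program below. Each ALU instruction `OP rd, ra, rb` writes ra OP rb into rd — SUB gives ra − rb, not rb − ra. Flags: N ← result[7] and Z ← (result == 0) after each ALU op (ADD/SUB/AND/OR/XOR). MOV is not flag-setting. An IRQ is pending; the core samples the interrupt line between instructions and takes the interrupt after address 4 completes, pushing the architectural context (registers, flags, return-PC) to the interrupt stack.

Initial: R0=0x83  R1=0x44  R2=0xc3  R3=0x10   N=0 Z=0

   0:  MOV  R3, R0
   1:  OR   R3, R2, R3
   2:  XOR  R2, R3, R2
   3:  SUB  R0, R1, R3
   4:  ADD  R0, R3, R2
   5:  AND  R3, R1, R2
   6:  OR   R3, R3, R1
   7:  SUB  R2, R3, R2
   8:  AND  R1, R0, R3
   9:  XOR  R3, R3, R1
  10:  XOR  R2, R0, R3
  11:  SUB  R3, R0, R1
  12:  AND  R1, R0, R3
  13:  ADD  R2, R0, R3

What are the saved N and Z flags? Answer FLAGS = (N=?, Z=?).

FLAGS = (N=1, Z=0)

after  0: R0=0x83 R1=0x44 R2=0xc3 R3=0x83  N=0 Z=0
after  1: R0=0x83 R1=0x44 R2=0xc3 R3=0xc3  N=1 Z=0
after  2: R0=0x83 R1=0x44 R2=0x00 R3=0xc3  N=0 Z=1
after  3: R0=0x81 R1=0x44 R2=0x00 R3=0xc3  N=1 Z=0
after  4: R0=0xc3 R1=0x44 R2=0x00 R3=0xc3  N=1 Z=0
-- IRQ taken; context saved, return-PC = 5 --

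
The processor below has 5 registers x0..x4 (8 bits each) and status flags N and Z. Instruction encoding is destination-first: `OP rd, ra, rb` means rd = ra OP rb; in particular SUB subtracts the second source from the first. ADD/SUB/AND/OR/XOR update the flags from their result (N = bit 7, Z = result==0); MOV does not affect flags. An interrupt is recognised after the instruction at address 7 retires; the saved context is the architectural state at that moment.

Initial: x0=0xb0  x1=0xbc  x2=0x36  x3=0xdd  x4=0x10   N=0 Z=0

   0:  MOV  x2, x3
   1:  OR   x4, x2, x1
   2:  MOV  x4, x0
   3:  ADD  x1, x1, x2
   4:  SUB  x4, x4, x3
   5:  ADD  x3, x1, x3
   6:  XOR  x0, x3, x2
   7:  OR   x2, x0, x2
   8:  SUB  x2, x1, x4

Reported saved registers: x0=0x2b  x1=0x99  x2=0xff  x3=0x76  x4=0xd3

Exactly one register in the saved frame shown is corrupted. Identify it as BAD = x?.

after  0: x0=0xb0 x1=0xbc x2=0xdd x3=0xdd x4=0x10  N=0 Z=0
after  1: x0=0xb0 x1=0xbc x2=0xdd x3=0xdd x4=0xfd  N=1 Z=0
after  2: x0=0xb0 x1=0xbc x2=0xdd x3=0xdd x4=0xb0  N=1 Z=0
after  3: x0=0xb0 x1=0x99 x2=0xdd x3=0xdd x4=0xb0  N=1 Z=0
after  4: x0=0xb0 x1=0x99 x2=0xdd x3=0xdd x4=0xd3  N=1 Z=0
after  5: x0=0xb0 x1=0x99 x2=0xdd x3=0x76 x4=0xd3  N=0 Z=0
after  6: x0=0xab x1=0x99 x2=0xdd x3=0x76 x4=0xd3  N=1 Z=0
after  7: x0=0xab x1=0x99 x2=0xff x3=0x76 x4=0xd3  N=1 Z=0
-- IRQ taken; context saved, return-PC = 8 --
mismatch: x0: reported 0x2b vs actual 0xab

BAD = x0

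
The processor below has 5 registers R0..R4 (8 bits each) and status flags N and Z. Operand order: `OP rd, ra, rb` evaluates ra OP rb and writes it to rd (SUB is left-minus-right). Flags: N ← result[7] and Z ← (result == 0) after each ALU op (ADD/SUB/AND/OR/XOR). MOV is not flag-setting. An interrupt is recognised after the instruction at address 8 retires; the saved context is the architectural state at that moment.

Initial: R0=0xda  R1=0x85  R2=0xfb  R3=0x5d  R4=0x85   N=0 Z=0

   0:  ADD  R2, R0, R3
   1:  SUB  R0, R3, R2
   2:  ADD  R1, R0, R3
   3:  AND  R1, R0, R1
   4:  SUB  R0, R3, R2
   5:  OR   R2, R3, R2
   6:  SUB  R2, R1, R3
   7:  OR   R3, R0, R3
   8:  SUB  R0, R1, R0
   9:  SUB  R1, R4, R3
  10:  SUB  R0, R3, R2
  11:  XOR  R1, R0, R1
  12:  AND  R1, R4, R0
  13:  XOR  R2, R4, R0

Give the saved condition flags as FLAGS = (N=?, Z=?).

after  0: R0=0xda R1=0x85 R2=0x37 R3=0x5d R4=0x85  N=0 Z=0
after  1: R0=0x26 R1=0x85 R2=0x37 R3=0x5d R4=0x85  N=0 Z=0
after  2: R0=0x26 R1=0x83 R2=0x37 R3=0x5d R4=0x85  N=1 Z=0
after  3: R0=0x26 R1=0x02 R2=0x37 R3=0x5d R4=0x85  N=0 Z=0
after  4: R0=0x26 R1=0x02 R2=0x37 R3=0x5d R4=0x85  N=0 Z=0
after  5: R0=0x26 R1=0x02 R2=0x7f R3=0x5d R4=0x85  N=0 Z=0
after  6: R0=0x26 R1=0x02 R2=0xa5 R3=0x5d R4=0x85  N=1 Z=0
after  7: R0=0x26 R1=0x02 R2=0xa5 R3=0x7f R4=0x85  N=0 Z=0
after  8: R0=0xdc R1=0x02 R2=0xa5 R3=0x7f R4=0x85  N=1 Z=0
-- IRQ taken; context saved, return-PC = 9 --

FLAGS = (N=1, Z=0)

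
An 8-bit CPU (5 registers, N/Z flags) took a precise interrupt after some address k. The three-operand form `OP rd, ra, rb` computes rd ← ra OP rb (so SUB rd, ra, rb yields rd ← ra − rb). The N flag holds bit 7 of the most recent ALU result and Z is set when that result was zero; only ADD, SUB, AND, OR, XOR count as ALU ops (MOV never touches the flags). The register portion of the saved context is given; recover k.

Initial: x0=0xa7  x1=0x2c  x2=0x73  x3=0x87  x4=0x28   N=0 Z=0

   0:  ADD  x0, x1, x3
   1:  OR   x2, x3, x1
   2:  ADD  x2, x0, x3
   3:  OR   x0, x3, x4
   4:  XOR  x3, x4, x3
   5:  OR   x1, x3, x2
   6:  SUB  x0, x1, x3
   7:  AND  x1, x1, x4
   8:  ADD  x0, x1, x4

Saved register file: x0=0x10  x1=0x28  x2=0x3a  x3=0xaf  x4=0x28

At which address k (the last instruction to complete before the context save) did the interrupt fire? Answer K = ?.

K = 7

after  0: x0=0xb3 x1=0x2c x2=0x73 x3=0x87 x4=0x28  N=1 Z=0
after  1: x0=0xb3 x1=0x2c x2=0xaf x3=0x87 x4=0x28  N=1 Z=0
after  2: x0=0xb3 x1=0x2c x2=0x3a x3=0x87 x4=0x28  N=0 Z=0
after  3: x0=0xaf x1=0x2c x2=0x3a x3=0x87 x4=0x28  N=1 Z=0
after  4: x0=0xaf x1=0x2c x2=0x3a x3=0xaf x4=0x28  N=1 Z=0
after  5: x0=0xaf x1=0xbf x2=0x3a x3=0xaf x4=0x28  N=1 Z=0
after  6: x0=0x10 x1=0xbf x2=0x3a x3=0xaf x4=0x28  N=0 Z=0
after  7: x0=0x10 x1=0x28 x2=0x3a x3=0xaf x4=0x28  N=0 Z=0
-- IRQ taken; context saved, return-PC = 8 --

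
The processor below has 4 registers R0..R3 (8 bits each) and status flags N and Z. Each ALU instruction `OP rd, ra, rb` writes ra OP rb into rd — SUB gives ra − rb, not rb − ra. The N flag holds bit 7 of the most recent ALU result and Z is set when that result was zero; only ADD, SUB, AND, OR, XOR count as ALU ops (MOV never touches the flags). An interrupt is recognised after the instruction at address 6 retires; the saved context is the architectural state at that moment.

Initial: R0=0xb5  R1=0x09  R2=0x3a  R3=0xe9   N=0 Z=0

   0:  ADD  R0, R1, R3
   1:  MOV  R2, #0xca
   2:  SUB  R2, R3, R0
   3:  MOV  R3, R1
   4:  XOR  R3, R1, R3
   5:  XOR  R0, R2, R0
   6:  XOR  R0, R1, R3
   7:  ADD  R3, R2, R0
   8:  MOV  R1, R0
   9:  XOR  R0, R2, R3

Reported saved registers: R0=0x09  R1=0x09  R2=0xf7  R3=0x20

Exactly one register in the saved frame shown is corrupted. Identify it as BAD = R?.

after  0: R0=0xf2 R1=0x09 R2=0x3a R3=0xe9  N=1 Z=0
after  1: R0=0xf2 R1=0x09 R2=0xca R3=0xe9  N=1 Z=0
after  2: R0=0xf2 R1=0x09 R2=0xf7 R3=0xe9  N=1 Z=0
after  3: R0=0xf2 R1=0x09 R2=0xf7 R3=0x09  N=1 Z=0
after  4: R0=0xf2 R1=0x09 R2=0xf7 R3=0x00  N=0 Z=1
after  5: R0=0x05 R1=0x09 R2=0xf7 R3=0x00  N=0 Z=0
after  6: R0=0x09 R1=0x09 R2=0xf7 R3=0x00  N=0 Z=0
-- IRQ taken; context saved, return-PC = 7 --
mismatch: R3: reported 0x20 vs actual 0x00

BAD = R3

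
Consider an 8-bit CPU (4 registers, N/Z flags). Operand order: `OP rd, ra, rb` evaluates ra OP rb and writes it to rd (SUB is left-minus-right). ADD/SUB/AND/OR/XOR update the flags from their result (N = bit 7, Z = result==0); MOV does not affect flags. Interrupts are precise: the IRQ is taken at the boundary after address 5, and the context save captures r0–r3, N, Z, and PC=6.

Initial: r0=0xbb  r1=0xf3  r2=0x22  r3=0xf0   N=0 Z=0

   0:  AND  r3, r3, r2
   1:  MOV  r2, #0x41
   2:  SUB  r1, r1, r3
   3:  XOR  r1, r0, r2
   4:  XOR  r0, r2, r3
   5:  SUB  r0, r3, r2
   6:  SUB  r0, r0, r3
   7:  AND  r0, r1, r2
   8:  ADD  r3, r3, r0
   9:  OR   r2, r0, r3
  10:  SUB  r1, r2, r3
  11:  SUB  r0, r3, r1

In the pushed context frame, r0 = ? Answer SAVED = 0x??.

after  0: r0=0xbb r1=0xf3 r2=0x22 r3=0x20  N=0 Z=0
after  1: r0=0xbb r1=0xf3 r2=0x41 r3=0x20  N=0 Z=0
after  2: r0=0xbb r1=0xd3 r2=0x41 r3=0x20  N=1 Z=0
after  3: r0=0xbb r1=0xfa r2=0x41 r3=0x20  N=1 Z=0
after  4: r0=0x61 r1=0xfa r2=0x41 r3=0x20  N=0 Z=0
after  5: r0=0xdf r1=0xfa r2=0x41 r3=0x20  N=1 Z=0
-- IRQ taken; context saved, return-PC = 6 --

SAVED = 0xdf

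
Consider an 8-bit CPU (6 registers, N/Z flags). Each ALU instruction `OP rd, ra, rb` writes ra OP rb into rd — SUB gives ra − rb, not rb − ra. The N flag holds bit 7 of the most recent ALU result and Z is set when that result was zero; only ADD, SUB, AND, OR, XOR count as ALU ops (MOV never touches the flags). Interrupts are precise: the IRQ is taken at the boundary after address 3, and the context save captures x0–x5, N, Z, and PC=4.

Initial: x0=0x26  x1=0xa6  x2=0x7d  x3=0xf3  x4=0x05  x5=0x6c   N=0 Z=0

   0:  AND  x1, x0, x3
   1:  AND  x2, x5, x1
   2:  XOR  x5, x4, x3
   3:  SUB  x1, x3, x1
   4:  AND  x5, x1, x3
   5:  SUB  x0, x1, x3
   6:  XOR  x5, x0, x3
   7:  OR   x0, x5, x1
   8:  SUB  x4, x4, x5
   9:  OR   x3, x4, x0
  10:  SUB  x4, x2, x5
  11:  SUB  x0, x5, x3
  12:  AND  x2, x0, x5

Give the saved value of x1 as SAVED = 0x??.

after  0: x0=0x26 x1=0x22 x2=0x7d x3=0xf3 x4=0x05 x5=0x6c  N=0 Z=0
after  1: x0=0x26 x1=0x22 x2=0x20 x3=0xf3 x4=0x05 x5=0x6c  N=0 Z=0
after  2: x0=0x26 x1=0x22 x2=0x20 x3=0xf3 x4=0x05 x5=0xf6  N=1 Z=0
after  3: x0=0x26 x1=0xd1 x2=0x20 x3=0xf3 x4=0x05 x5=0xf6  N=1 Z=0
-- IRQ taken; context saved, return-PC = 4 --

SAVED = 0xd1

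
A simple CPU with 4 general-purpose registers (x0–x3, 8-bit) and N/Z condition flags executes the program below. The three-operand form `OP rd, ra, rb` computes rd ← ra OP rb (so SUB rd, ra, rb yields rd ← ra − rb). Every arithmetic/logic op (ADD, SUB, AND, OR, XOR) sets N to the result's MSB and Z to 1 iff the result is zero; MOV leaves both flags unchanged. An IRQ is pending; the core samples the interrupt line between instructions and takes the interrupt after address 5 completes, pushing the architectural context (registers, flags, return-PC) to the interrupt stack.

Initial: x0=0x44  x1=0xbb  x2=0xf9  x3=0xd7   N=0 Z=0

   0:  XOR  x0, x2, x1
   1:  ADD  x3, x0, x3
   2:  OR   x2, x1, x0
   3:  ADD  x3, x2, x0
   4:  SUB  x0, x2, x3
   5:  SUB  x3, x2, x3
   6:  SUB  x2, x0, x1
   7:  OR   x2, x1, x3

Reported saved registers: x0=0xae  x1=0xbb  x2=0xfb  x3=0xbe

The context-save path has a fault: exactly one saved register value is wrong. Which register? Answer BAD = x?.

BAD = x0

after  0: x0=0x42 x1=0xbb x2=0xf9 x3=0xd7  N=0 Z=0
after  1: x0=0x42 x1=0xbb x2=0xf9 x3=0x19  N=0 Z=0
after  2: x0=0x42 x1=0xbb x2=0xfb x3=0x19  N=1 Z=0
after  3: x0=0x42 x1=0xbb x2=0xfb x3=0x3d  N=0 Z=0
after  4: x0=0xbe x1=0xbb x2=0xfb x3=0x3d  N=1 Z=0
after  5: x0=0xbe x1=0xbb x2=0xfb x3=0xbe  N=1 Z=0
-- IRQ taken; context saved, return-PC = 6 --
mismatch: x0: reported 0xae vs actual 0xbe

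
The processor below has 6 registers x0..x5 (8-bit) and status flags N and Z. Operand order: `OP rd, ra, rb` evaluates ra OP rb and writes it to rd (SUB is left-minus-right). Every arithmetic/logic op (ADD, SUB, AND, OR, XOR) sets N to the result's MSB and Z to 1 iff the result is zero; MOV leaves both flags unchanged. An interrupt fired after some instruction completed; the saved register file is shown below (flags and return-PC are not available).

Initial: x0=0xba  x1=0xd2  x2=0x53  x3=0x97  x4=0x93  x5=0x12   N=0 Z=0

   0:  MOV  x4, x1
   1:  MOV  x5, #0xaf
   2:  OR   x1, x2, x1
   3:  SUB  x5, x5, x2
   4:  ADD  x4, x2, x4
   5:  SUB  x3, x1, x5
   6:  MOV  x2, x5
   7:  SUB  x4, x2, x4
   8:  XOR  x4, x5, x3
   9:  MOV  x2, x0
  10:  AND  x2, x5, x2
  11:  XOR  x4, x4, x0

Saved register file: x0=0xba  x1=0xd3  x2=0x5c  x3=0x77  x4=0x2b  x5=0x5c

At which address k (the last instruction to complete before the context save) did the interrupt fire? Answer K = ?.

K = 8

after  0: x0=0xba x1=0xd2 x2=0x53 x3=0x97 x4=0xd2 x5=0x12  N=0 Z=0
after  1: x0=0xba x1=0xd2 x2=0x53 x3=0x97 x4=0xd2 x5=0xaf  N=0 Z=0
after  2: x0=0xba x1=0xd3 x2=0x53 x3=0x97 x4=0xd2 x5=0xaf  N=1 Z=0
after  3: x0=0xba x1=0xd3 x2=0x53 x3=0x97 x4=0xd2 x5=0x5c  N=0 Z=0
after  4: x0=0xba x1=0xd3 x2=0x53 x3=0x97 x4=0x25 x5=0x5c  N=0 Z=0
after  5: x0=0xba x1=0xd3 x2=0x53 x3=0x77 x4=0x25 x5=0x5c  N=0 Z=0
after  6: x0=0xba x1=0xd3 x2=0x5c x3=0x77 x4=0x25 x5=0x5c  N=0 Z=0
after  7: x0=0xba x1=0xd3 x2=0x5c x3=0x77 x4=0x37 x5=0x5c  N=0 Z=0
after  8: x0=0xba x1=0xd3 x2=0x5c x3=0x77 x4=0x2b x5=0x5c  N=0 Z=0
-- IRQ taken; context saved, return-PC = 9 --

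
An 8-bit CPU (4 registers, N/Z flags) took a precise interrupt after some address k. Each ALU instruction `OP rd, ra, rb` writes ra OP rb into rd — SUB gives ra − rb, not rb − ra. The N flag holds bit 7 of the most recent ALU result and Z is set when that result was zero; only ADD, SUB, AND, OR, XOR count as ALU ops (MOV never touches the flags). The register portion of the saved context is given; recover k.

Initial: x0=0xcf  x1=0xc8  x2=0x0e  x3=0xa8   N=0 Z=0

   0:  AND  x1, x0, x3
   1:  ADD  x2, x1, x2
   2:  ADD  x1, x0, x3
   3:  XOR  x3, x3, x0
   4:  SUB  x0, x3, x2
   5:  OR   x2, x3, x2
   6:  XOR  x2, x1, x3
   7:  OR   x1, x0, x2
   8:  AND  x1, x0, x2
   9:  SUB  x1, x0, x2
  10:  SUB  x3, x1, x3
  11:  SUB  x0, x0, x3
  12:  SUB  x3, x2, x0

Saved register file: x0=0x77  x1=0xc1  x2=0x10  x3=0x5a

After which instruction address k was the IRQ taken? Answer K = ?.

K = 11

after  0: x0=0xcf x1=0x88 x2=0x0e x3=0xa8  N=1 Z=0
after  1: x0=0xcf x1=0x88 x2=0x96 x3=0xa8  N=1 Z=0
after  2: x0=0xcf x1=0x77 x2=0x96 x3=0xa8  N=0 Z=0
after  3: x0=0xcf x1=0x77 x2=0x96 x3=0x67  N=0 Z=0
after  4: x0=0xd1 x1=0x77 x2=0x96 x3=0x67  N=1 Z=0
after  5: x0=0xd1 x1=0x77 x2=0xf7 x3=0x67  N=1 Z=0
after  6: x0=0xd1 x1=0x77 x2=0x10 x3=0x67  N=0 Z=0
after  7: x0=0xd1 x1=0xd1 x2=0x10 x3=0x67  N=1 Z=0
after  8: x0=0xd1 x1=0x10 x2=0x10 x3=0x67  N=0 Z=0
after  9: x0=0xd1 x1=0xc1 x2=0x10 x3=0x67  N=1 Z=0
after 10: x0=0xd1 x1=0xc1 x2=0x10 x3=0x5a  N=0 Z=0
after 11: x0=0x77 x1=0xc1 x2=0x10 x3=0x5a  N=0 Z=0
-- IRQ taken; context saved, return-PC = 12 --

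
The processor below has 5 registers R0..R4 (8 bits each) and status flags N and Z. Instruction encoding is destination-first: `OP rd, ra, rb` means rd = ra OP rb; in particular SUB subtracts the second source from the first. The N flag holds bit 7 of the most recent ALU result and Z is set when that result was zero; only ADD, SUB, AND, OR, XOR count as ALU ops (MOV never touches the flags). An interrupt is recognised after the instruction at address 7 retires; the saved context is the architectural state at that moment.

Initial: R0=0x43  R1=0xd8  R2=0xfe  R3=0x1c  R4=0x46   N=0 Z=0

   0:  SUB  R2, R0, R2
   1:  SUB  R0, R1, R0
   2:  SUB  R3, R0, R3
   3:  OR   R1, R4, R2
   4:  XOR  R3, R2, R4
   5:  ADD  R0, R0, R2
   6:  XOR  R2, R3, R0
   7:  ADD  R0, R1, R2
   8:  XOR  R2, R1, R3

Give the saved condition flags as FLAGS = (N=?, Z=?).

FLAGS = (N=0, Z=0)

after  0: R0=0x43 R1=0xd8 R2=0x45 R3=0x1c R4=0x46  N=0 Z=0
after  1: R0=0x95 R1=0xd8 R2=0x45 R3=0x1c R4=0x46  N=1 Z=0
after  2: R0=0x95 R1=0xd8 R2=0x45 R3=0x79 R4=0x46  N=0 Z=0
after  3: R0=0x95 R1=0x47 R2=0x45 R3=0x79 R4=0x46  N=0 Z=0
after  4: R0=0x95 R1=0x47 R2=0x45 R3=0x03 R4=0x46  N=0 Z=0
after  5: R0=0xda R1=0x47 R2=0x45 R3=0x03 R4=0x46  N=1 Z=0
after  6: R0=0xda R1=0x47 R2=0xd9 R3=0x03 R4=0x46  N=1 Z=0
after  7: R0=0x20 R1=0x47 R2=0xd9 R3=0x03 R4=0x46  N=0 Z=0
-- IRQ taken; context saved, return-PC = 8 --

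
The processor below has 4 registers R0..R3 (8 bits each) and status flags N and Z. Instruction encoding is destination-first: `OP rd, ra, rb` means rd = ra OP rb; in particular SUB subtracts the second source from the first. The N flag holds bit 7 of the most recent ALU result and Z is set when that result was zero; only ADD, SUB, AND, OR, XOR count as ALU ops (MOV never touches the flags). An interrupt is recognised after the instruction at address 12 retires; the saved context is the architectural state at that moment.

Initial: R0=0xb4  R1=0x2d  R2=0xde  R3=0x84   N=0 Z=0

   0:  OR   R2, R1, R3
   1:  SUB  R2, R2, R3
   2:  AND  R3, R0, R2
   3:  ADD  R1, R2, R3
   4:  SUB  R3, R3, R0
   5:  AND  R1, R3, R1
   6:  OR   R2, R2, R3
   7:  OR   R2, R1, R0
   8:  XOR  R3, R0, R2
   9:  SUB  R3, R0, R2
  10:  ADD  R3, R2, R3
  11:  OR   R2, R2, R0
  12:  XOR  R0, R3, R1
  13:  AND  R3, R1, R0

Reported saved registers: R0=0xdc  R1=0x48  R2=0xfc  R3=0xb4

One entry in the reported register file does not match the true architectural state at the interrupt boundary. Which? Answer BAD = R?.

after  0: R0=0xb4 R1=0x2d R2=0xad R3=0x84  N=1 Z=0
after  1: R0=0xb4 R1=0x2d R2=0x29 R3=0x84  N=0 Z=0
after  2: R0=0xb4 R1=0x2d R2=0x29 R3=0x20  N=0 Z=0
after  3: R0=0xb4 R1=0x49 R2=0x29 R3=0x20  N=0 Z=0
after  4: R0=0xb4 R1=0x49 R2=0x29 R3=0x6c  N=0 Z=0
after  5: R0=0xb4 R1=0x48 R2=0x29 R3=0x6c  N=0 Z=0
after  6: R0=0xb4 R1=0x48 R2=0x6d R3=0x6c  N=0 Z=0
after  7: R0=0xb4 R1=0x48 R2=0xfc R3=0x6c  N=1 Z=0
after  8: R0=0xb4 R1=0x48 R2=0xfc R3=0x48  N=0 Z=0
after  9: R0=0xb4 R1=0x48 R2=0xfc R3=0xb8  N=1 Z=0
after 10: R0=0xb4 R1=0x48 R2=0xfc R3=0xb4  N=1 Z=0
after 11: R0=0xb4 R1=0x48 R2=0xfc R3=0xb4  N=1 Z=0
after 12: R0=0xfc R1=0x48 R2=0xfc R3=0xb4  N=1 Z=0
-- IRQ taken; context saved, return-PC = 13 --
mismatch: R0: reported 0xdc vs actual 0xfc

BAD = R0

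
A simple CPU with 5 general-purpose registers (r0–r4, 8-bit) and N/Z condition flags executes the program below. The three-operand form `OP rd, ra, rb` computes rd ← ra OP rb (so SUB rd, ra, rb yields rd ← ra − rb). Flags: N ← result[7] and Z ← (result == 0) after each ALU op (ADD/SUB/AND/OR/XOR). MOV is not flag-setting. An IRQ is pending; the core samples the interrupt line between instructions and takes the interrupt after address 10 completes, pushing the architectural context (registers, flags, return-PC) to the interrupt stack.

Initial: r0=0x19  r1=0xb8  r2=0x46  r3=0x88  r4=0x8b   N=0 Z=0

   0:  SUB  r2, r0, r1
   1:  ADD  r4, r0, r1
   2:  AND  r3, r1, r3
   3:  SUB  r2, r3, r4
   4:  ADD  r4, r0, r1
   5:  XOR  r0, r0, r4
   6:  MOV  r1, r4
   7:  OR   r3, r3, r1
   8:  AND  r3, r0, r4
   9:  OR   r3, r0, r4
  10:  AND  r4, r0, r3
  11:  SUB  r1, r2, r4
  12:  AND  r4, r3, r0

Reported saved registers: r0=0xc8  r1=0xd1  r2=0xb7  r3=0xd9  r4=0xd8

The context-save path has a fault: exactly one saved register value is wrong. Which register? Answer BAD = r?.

BAD = r4

after  0: r0=0x19 r1=0xb8 r2=0x61 r3=0x88 r4=0x8b  N=0 Z=0
after  1: r0=0x19 r1=0xb8 r2=0x61 r3=0x88 r4=0xd1  N=1 Z=0
after  2: r0=0x19 r1=0xb8 r2=0x61 r3=0x88 r4=0xd1  N=1 Z=0
after  3: r0=0x19 r1=0xb8 r2=0xb7 r3=0x88 r4=0xd1  N=1 Z=0
after  4: r0=0x19 r1=0xb8 r2=0xb7 r3=0x88 r4=0xd1  N=1 Z=0
after  5: r0=0xc8 r1=0xb8 r2=0xb7 r3=0x88 r4=0xd1  N=1 Z=0
after  6: r0=0xc8 r1=0xd1 r2=0xb7 r3=0x88 r4=0xd1  N=1 Z=0
after  7: r0=0xc8 r1=0xd1 r2=0xb7 r3=0xd9 r4=0xd1  N=1 Z=0
after  8: r0=0xc8 r1=0xd1 r2=0xb7 r3=0xc0 r4=0xd1  N=1 Z=0
after  9: r0=0xc8 r1=0xd1 r2=0xb7 r3=0xd9 r4=0xd1  N=1 Z=0
after 10: r0=0xc8 r1=0xd1 r2=0xb7 r3=0xd9 r4=0xc8  N=1 Z=0
-- IRQ taken; context saved, return-PC = 11 --
mismatch: r4: reported 0xd8 vs actual 0xc8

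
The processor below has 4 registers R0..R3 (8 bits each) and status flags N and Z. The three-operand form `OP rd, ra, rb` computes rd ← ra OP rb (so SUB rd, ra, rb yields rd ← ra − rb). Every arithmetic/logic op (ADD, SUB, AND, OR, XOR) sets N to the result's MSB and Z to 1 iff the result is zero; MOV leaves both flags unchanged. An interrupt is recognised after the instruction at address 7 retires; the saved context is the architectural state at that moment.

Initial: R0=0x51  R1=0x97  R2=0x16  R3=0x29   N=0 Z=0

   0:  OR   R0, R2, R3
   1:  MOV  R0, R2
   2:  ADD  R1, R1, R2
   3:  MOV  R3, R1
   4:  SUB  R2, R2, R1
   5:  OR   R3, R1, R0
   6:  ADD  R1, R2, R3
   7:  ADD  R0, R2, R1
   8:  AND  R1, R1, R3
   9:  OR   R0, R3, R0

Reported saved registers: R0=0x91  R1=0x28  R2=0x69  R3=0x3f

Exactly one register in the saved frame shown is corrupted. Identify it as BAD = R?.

after  0: R0=0x3f R1=0x97 R2=0x16 R3=0x29  N=0 Z=0
after  1: R0=0x16 R1=0x97 R2=0x16 R3=0x29  N=0 Z=0
after  2: R0=0x16 R1=0xad R2=0x16 R3=0x29  N=1 Z=0
after  3: R0=0x16 R1=0xad R2=0x16 R3=0xad  N=1 Z=0
after  4: R0=0x16 R1=0xad R2=0x69 R3=0xad  N=0 Z=0
after  5: R0=0x16 R1=0xad R2=0x69 R3=0xbf  N=1 Z=0
after  6: R0=0x16 R1=0x28 R2=0x69 R3=0xbf  N=0 Z=0
after  7: R0=0x91 R1=0x28 R2=0x69 R3=0xbf  N=1 Z=0
-- IRQ taken; context saved, return-PC = 8 --
mismatch: R3: reported 0x3f vs actual 0xbf

BAD = R3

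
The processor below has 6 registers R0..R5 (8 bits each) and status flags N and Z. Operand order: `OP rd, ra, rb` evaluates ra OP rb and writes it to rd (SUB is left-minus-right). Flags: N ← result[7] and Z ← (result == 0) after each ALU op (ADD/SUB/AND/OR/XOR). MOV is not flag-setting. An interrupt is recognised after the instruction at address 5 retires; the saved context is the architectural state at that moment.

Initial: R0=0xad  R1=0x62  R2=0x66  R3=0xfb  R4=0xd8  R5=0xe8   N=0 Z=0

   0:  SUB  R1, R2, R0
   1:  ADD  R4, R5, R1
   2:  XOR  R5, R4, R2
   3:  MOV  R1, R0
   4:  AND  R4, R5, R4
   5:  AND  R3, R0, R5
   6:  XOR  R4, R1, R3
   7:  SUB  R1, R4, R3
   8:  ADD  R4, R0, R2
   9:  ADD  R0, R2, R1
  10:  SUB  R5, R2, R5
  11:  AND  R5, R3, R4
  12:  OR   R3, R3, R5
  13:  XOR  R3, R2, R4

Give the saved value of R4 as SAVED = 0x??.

after  0: R0=0xad R1=0xb9 R2=0x66 R3=0xfb R4=0xd8 R5=0xe8  N=1 Z=0
after  1: R0=0xad R1=0xb9 R2=0x66 R3=0xfb R4=0xa1 R5=0xe8  N=1 Z=0
after  2: R0=0xad R1=0xb9 R2=0x66 R3=0xfb R4=0xa1 R5=0xc7  N=1 Z=0
after  3: R0=0xad R1=0xad R2=0x66 R3=0xfb R4=0xa1 R5=0xc7  N=1 Z=0
after  4: R0=0xad R1=0xad R2=0x66 R3=0xfb R4=0x81 R5=0xc7  N=1 Z=0
after  5: R0=0xad R1=0xad R2=0x66 R3=0x85 R4=0x81 R5=0xc7  N=1 Z=0
-- IRQ taken; context saved, return-PC = 6 --

SAVED = 0x81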